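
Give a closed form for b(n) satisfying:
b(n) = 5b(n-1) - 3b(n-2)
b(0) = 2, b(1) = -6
Characteristic equation: x² - 5x + 3 = 0.
Discriminant Δ = (5)² + 4·(-3) = 13.
Roots r₁,₂ = (5 ± √13)/2, so r₁ = \frac{\sqrt{13}}{2} + \frac{5}{2}, r₂ = \frac{5}{2} - \frac{\sqrt{13}}{2}.
General solution: b(n) = A·r₁^n + B·r₂^n.
From the initial conditions, A + B = 2 and r₁A + r₂B = -6.
Since r₁ - r₂ = √13: A = (-6 - (2)r₂)/√13 = 1 - \frac{11 \sqrt{13}}{13}, and B = 2 - A = 1 + \frac{11 \sqrt{13}}{13}.
So b(n) = \left(1 - \frac{11 \sqrt{13}}{13}\right)\left(\frac{\sqrt{13}}{2} + \frac{5}{2}\right)^n + \left(1 + \frac{11 \sqrt{13}}{13}\right)\left(\frac{5}{2} - \frac{\sqrt{13}}{2}\right)^n.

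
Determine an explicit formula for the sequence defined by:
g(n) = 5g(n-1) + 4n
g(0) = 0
First-order linear with linear forcing.
Homogeneous solution: g_h(n) = A·(5)^n.
Try particular g_p(n) = pn + q. Substituting:
  pn + q = 5(p(n-1) + q) + 4n.
Matching the n-coefficient: p = 5p + 4 ⇒ p = -1.
Matching constants: q = -5p + 5q ⇒ q = - \frac{5}{4}.
General: g(n) = A·(5)^n - n - \frac{5}{4}.
Apply g(0) = 0: A - \frac{5}{4} = 0 ⇒ A = \frac{5}{4}.
So g(n) = \frac{5 \cdot 5^{n}}{4} - n - \frac{5}{4}.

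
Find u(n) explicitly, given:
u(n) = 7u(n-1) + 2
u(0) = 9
First-order linear non-homogeneous.
Homogeneous solution: u_h(n) = A·(7)^n.
Try constant particular solution u_p = K: K = 7K + 2 ⇒ K = - \frac{1}{3}.
General: u(n) = A·(7)^n - \frac{1}{3}.
Apply u(0) = 9: A - \frac{1}{3} = 9 ⇒ A = \frac{28}{3}.
So u(n) = \frac{28 \cdot 7^{n}}{3} - \frac{1}{3}.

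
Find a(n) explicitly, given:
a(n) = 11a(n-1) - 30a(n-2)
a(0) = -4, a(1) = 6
Characteristic equation: x² - 11x + 30 = 0, which factors as (x - (5))(x - (6)) = 0.
Roots r₁ = 5, r₂ = 6 (distinct).
General solution: a(n) = A·(5)^n + B·(6)^n.
From a(0) = -4: A + B = -4.
From a(1) = 6: 5A + 6B = 6.
Solving: A = -30, B = 26.
So a(n) = - 30 \cdot 5^{n} + 26 \cdot 6^{n}.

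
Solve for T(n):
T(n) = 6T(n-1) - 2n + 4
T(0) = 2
First-order linear with linear forcing.
Homogeneous solution: T_h(n) = A·(6)^n.
Try particular T_p(n) = pn + q. Substituting:
  pn + q = 6(p(n-1) + q) - 2n + 4.
Matching the n-coefficient: p = 6p - 2 ⇒ p = \frac{2}{5}.
Matching constants: q = -6p + 6q + 4 ⇒ q = - \frac{8}{25}.
General: T(n) = A·(6)^n + \frac{2 n}{5} - \frac{8}{25}.
Apply T(0) = 2: A - \frac{8}{25} = 2 ⇒ A = \frac{58}{25}.
So T(n) = \frac{58 \cdot 6^{n}}{25} + \frac{2 n}{5} - \frac{8}{25}.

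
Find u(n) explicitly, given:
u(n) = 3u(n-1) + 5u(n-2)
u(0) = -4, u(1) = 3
Characteristic equation: x² - 3x - 5 = 0.
Discriminant Δ = (3)² + 4·(5) = 29.
Roots r₁,₂ = (3 ± √29)/2, so r₁ = \frac{3}{2} + \frac{\sqrt{29}}{2}, r₂ = \frac{3}{2} - \frac{\sqrt{29}}{2}.
General solution: u(n) = A·r₁^n + B·r₂^n.
From the initial conditions, A + B = -4 and r₁A + r₂B = 3.
Since r₁ - r₂ = √29: A = (3 - (-4)r₂)/√29 = -2 + \frac{9 \sqrt{29}}{29}, and B = -4 - A = -2 - \frac{9 \sqrt{29}}{29}.
So u(n) = \left(-2 + \frac{9 \sqrt{29}}{29}\right)\left(\frac{3}{2} + \frac{\sqrt{29}}{2}\right)^n + \left(-2 - \frac{9 \sqrt{29}}{29}\right)\left(\frac{3}{2} - \frac{\sqrt{29}}{2}\right)^n.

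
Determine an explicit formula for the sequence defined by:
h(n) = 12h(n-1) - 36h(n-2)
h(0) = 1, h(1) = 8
Characteristic equation: x² - 12x + 36 = 0, which is (x - (6))².
Repeated root r = 6.
General solution: h(n) = (A + Bn)·(6)^n.
From h(0) = 1: A = 1.
From h(1) = 8: (A + B)·(6) = 8 ⇒ B = \frac{1}{3}.
So h(n) = \left(\frac{n}{3} + 1\right) \cdot (6)^n.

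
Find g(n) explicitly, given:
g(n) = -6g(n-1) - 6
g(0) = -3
First-order linear non-homogeneous.
Homogeneous solution: g_h(n) = A·(-6)^n.
Try constant particular solution g_p = K: K = -6K - 6 ⇒ K = - \frac{6}{7}.
General: g(n) = A·(-6)^n - \frac{6}{7}.
Apply g(0) = -3: A - \frac{6}{7} = -3 ⇒ A = - \frac{15}{7}.
So g(n) = - \frac{15 \left(-6\right)^{n}}{7} - \frac{6}{7}.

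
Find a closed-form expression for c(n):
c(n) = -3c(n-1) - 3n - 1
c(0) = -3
First-order linear with linear forcing.
Homogeneous solution: c_h(n) = A·(-3)^n.
Try particular c_p(n) = pn + q. Substituting:
  pn + q = -3(p(n-1) + q) - 3n - 1.
Matching the n-coefficient: p = -3p - 3 ⇒ p = - \frac{3}{4}.
Matching constants: q = 3p - 3q - 1 ⇒ q = - \frac{13}{16}.
General: c(n) = A·(-3)^n - \frac{3 n}{4} - \frac{13}{16}.
Apply c(0) = -3: A - \frac{13}{16} = -3 ⇒ A = - \frac{35}{16}.
So c(n) = - \frac{35 \left(-3\right)^{n}}{16} - \frac{3 n}{4} - \frac{13}{16}.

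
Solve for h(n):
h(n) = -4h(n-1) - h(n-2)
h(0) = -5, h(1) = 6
Characteristic equation: x² + 4x + 1 = 0.
Discriminant Δ = (-4)² + 4·(-1) = 12.
Roots r₁,₂ = (-4 ± √12)/2, so r₁ = -2 + \sqrt{3}, r₂ = -2 - \sqrt{3}.
General solution: h(n) = A·r₁^n + B·r₂^n.
From the initial conditions, A + B = -5 and r₁A + r₂B = 6.
Since r₁ - r₂ = √12: A = (6 - (-5)r₂)/√12 = - \frac{5}{2} - \frac{2 \sqrt{3}}{3}, and B = -5 - A = - \frac{5}{2} + \frac{2 \sqrt{3}}{3}.
So h(n) = \left(- \frac{5}{2} - \frac{2 \sqrt{3}}{3}\right)\left(-2 + \sqrt{3}\right)^n + \left(- \frac{5}{2} + \frac{2 \sqrt{3}}{3}\right)\left(-2 - \sqrt{3}\right)^n.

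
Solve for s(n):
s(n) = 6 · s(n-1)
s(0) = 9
Pure geometric recurrence with ratio 6.
By induction s(n) = s(0) · (6)^n = 9 \cdot 6^{n}.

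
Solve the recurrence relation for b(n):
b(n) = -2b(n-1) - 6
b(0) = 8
First-order linear non-homogeneous.
Homogeneous solution: b_h(n) = A·(-2)^n.
Try constant particular solution b_p = K: K = -2K - 6 ⇒ K = -2.
General: b(n) = A·(-2)^n - 2.
Apply b(0) = 8: A - 2 = 8 ⇒ A = 10.
So b(n) = 10 \left(-2\right)^{n} - 2.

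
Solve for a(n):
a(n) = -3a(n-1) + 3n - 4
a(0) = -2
First-order linear with linear forcing.
Homogeneous solution: a_h(n) = A·(-3)^n.
Try particular a_p(n) = pn + q. Substituting:
  pn + q = -3(p(n-1) + q) + 3n - 4.
Matching the n-coefficient: p = -3p + 3 ⇒ p = \frac{3}{4}.
Matching constants: q = 3p - 3q - 4 ⇒ q = - \frac{7}{16}.
General: a(n) = A·(-3)^n + \frac{3 n}{4} - \frac{7}{16}.
Apply a(0) = -2: A - \frac{7}{16} = -2 ⇒ A = - \frac{25}{16}.
So a(n) = - \frac{25 \left(-3\right)^{n}}{16} + \frac{3 n}{4} - \frac{7}{16}.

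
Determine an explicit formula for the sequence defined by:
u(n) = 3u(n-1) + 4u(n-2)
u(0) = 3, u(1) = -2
Characteristic equation: x² - 3x - 4 = 0, which factors as (x - (4))(x - (-1)) = 0.
Roots r₁ = 4, r₂ = -1 (distinct).
General solution: u(n) = A·(4)^n + B·(-1)^n.
From u(0) = 3: A + B = 3.
From u(1) = -2: 4A - B = -2.
Solving: A = \frac{1}{5}, B = \frac{14}{5}.
So u(n) = \frac{14 \left(-1\right)^{n}}{5} + \frac{4^{n}}{5}.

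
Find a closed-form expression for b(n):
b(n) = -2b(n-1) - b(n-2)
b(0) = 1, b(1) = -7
Characteristic equation: x² + 2x + 1 = 0, which is (x - (-1))².
Repeated root r = -1.
General solution: b(n) = (A + Bn)·(-1)^n.
From b(0) = 1: A = 1.
From b(1) = -7: (A + B)·(-1) = -7 ⇒ B = 6.
So b(n) = \left(6 n + 1\right) \cdot (-1)^n.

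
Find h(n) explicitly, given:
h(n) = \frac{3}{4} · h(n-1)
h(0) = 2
Pure geometric recurrence with ratio \frac{3}{4}.
By induction h(n) = h(0) · (\frac{3}{4})^n = 2 \left(\frac{3}{4}\right)^{n}.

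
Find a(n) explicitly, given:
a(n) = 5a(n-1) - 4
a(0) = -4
First-order linear non-homogeneous.
Homogeneous solution: a_h(n) = A·(5)^n.
Try constant particular solution a_p = K: K = 5K - 4 ⇒ K = 1.
General: a(n) = A·(5)^n + 1.
Apply a(0) = -4: A + 1 = -4 ⇒ A = -5.
So a(n) = 1 - 5 \cdot 5^{n}.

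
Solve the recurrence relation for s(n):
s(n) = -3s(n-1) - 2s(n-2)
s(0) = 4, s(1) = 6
Characteristic equation: x² + 3x + 2 = 0, which factors as (x - (-2))(x - (-1)) = 0.
Roots r₁ = -2, r₂ = -1 (distinct).
General solution: s(n) = A·(-2)^n + B·(-1)^n.
From s(0) = 4: A + B = 4.
From s(1) = 6: -2A - B = 6.
Solving: A = -10, B = 14.
So s(n) = 14 \left(-1\right)^{n} - 10 \left(-2\right)^{n}.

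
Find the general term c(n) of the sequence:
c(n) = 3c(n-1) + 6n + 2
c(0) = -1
First-order linear with linear forcing.
Homogeneous solution: c_h(n) = A·(3)^n.
Try particular c_p(n) = pn + q. Substituting:
  pn + q = 3(p(n-1) + q) + 6n + 2.
Matching the n-coefficient: p = 3p + 6 ⇒ p = -3.
Matching constants: q = -3p + 3q + 2 ⇒ q = - \frac{11}{2}.
General: c(n) = A·(3)^n - 3 n - \frac{11}{2}.
Apply c(0) = -1: A - \frac{11}{2} = -1 ⇒ A = \frac{9}{2}.
So c(n) = \frac{9 \cdot 3^{n}}{2} - 3 n - \frac{11}{2}.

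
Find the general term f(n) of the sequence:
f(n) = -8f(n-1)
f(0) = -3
This is a homogeneous first-order recurrence with ratio -8.
By induction f(n) = f(0) · (-8)^n = - 3 \left(-8\right)^{n}.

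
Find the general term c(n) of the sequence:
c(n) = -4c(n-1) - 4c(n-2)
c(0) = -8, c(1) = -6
Characteristic equation: x² + 4x + 4 = 0, which is (x - (-2))².
Repeated root r = -2.
General solution: c(n) = (A + Bn)·(-2)^n.
From c(0) = -8: A = -8.
From c(1) = -6: (A + B)·(-2) = -6 ⇒ B = 11.
So c(n) = \left(11 n - 8\right) \cdot (-2)^n.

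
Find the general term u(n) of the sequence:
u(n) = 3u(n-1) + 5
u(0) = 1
First-order linear non-homogeneous.
Homogeneous solution: u_h(n) = A·(3)^n.
Try constant particular solution u_p = K: K = 3K + 5 ⇒ K = - \frac{5}{2}.
General: u(n) = A·(3)^n - \frac{5}{2}.
Apply u(0) = 1: A - \frac{5}{2} = 1 ⇒ A = \frac{7}{2}.
So u(n) = \frac{7 \cdot 3^{n}}{2} - \frac{5}{2}.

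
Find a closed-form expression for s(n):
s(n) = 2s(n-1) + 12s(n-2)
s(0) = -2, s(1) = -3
Characteristic equation: x² - 2x - 12 = 0.
Discriminant Δ = (2)² + 4·(12) = 52.
Roots r₁,₂ = (2 ± √52)/2, so r₁ = 1 + \sqrt{13}, r₂ = 1 - \sqrt{13}.
General solution: s(n) = A·r₁^n + B·r₂^n.
From the initial conditions, A + B = -2 and r₁A + r₂B = -3.
Since r₁ - r₂ = √52: A = (-3 - (-2)r₂)/√52 = -1 - \frac{\sqrt{13}}{26}, and B = -2 - A = -1 + \frac{\sqrt{13}}{26}.
So s(n) = \left(-1 - \frac{\sqrt{13}}{26}\right)\left(1 + \sqrt{13}\right)^n + \left(-1 + \frac{\sqrt{13}}{26}\right)\left(1 - \sqrt{13}\right)^n.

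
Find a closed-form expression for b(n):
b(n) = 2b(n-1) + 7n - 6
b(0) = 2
First-order linear with linear forcing.
Homogeneous solution: b_h(n) = A·(2)^n.
Try particular b_p(n) = pn + q. Substituting:
  pn + q = 2(p(n-1) + q) + 7n - 6.
Matching the n-coefficient: p = 2p + 7 ⇒ p = -7.
Matching constants: q = -2p + 2q - 6 ⇒ q = -8.
General: b(n) = A·(2)^n - 7 n - 8.
Apply b(0) = 2: A - 8 = 2 ⇒ A = 10.
So b(n) = 10 \cdot 2^{n} - 7 n - 8.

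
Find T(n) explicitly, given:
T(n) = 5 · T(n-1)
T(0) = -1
Pure geometric recurrence with ratio 5.
By induction T(n) = T(0) · (5)^n = - 5^{n}.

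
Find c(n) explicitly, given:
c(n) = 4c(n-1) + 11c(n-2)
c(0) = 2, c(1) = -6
Characteristic equation: x² - 4x - 11 = 0.
Discriminant Δ = (4)² + 4·(11) = 60.
Roots r₁,₂ = (4 ± √60)/2, so r₁ = 2 + \sqrt{15}, r₂ = 2 - \sqrt{15}.
General solution: c(n) = A·r₁^n + B·r₂^n.
From the initial conditions, A + B = 2 and r₁A + r₂B = -6.
Since r₁ - r₂ = √60: A = (-6 - (2)r₂)/√60 = 1 - \frac{\sqrt{15}}{3}, and B = 2 - A = 1 + \frac{\sqrt{15}}{3}.
So c(n) = \left(1 - \frac{\sqrt{15}}{3}\right)\left(2 + \sqrt{15}\right)^n + \left(1 + \frac{\sqrt{15}}{3}\right)\left(2 - \sqrt{15}\right)^n.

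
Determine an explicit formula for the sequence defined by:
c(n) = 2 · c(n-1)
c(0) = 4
Pure geometric recurrence with ratio 2.
By induction c(n) = c(0) · (2)^n = 4 \cdot 2^{n}.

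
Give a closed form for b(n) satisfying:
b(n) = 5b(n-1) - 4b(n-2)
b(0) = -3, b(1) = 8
Characteristic equation: x² - 5x + 4 = 0, which factors as (x - (4))(x - (1)) = 0.
Roots r₁ = 4, r₂ = 1 (distinct).
General solution: b(n) = A·(4)^n + B·(1)^n.
From b(0) = -3: A + B = -3.
From b(1) = 8: 4A + B = 8.
Solving: A = \frac{11}{3}, B = - \frac{20}{3}.
So b(n) = \frac{11 \cdot 4^{n}}{3} - \frac{20}{3}.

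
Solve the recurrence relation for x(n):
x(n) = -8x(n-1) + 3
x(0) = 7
First-order linear non-homogeneous.
Homogeneous solution: x_h(n) = A·(-8)^n.
Try constant particular solution x_p = K: K = -8K + 3 ⇒ K = \frac{1}{3}.
General: x(n) = A·(-8)^n + \frac{1}{3}.
Apply x(0) = 7: A + \frac{1}{3} = 7 ⇒ A = \frac{20}{3}.
So x(n) = \frac{20 \left(-8\right)^{n}}{3} + \frac{1}{3}.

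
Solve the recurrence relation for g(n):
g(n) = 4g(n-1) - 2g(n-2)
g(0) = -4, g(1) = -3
Characteristic equation: x² - 4x + 2 = 0.
Discriminant Δ = (4)² + 4·(-2) = 8.
Roots r₁,₂ = (4 ± √8)/2, so r₁ = \sqrt{2} + 2, r₂ = 2 - \sqrt{2}.
General solution: g(n) = A·r₁^n + B·r₂^n.
From the initial conditions, A + B = -4 and r₁A + r₂B = -3.
Since r₁ - r₂ = √8: A = (-3 - (-4)r₂)/√8 = -2 + \frac{5 \sqrt{2}}{4}, and B = -4 - A = -2 - \frac{5 \sqrt{2}}{4}.
So g(n) = \left(-2 + \frac{5 \sqrt{2}}{4}\right)\left(\sqrt{2} + 2\right)^n + \left(-2 - \frac{5 \sqrt{2}}{4}\right)\left(2 - \sqrt{2}\right)^n.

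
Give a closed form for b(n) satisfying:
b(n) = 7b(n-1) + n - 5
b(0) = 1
First-order linear with linear forcing.
Homogeneous solution: b_h(n) = A·(7)^n.
Try particular b_p(n) = pn + q. Substituting:
  pn + q = 7(p(n-1) + q) + n - 5.
Matching the n-coefficient: p = 7p + 1 ⇒ p = - \frac{1}{6}.
Matching constants: q = -7p + 7q - 5 ⇒ q = \frac{23}{36}.
General: b(n) = A·(7)^n - \frac{n}{6} + \frac{23}{36}.
Apply b(0) = 1: A + \frac{23}{36} = 1 ⇒ A = \frac{13}{36}.
So b(n) = \frac{13 \cdot 7^{n}}{36} - \frac{n}{6} + \frac{23}{36}.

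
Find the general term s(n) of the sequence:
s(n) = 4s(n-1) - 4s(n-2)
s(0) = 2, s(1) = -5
Characteristic equation: x² - 4x + 4 = 0, which is (x - (2))².
Repeated root r = 2.
General solution: s(n) = (A + Bn)·(2)^n.
From s(0) = 2: A = 2.
From s(1) = -5: (A + B)·(2) = -5 ⇒ B = - \frac{9}{2}.
So s(n) = \left(2 - \frac{9 n}{2}\right) \cdot (2)^n.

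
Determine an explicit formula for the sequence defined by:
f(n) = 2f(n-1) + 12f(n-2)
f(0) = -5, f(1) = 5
Characteristic equation: x² - 2x - 12 = 0.
Discriminant Δ = (2)² + 4·(12) = 52.
Roots r₁,₂ = (2 ± √52)/2, so r₁ = 1 + \sqrt{13}, r₂ = 1 - \sqrt{13}.
General solution: f(n) = A·r₁^n + B·r₂^n.
From the initial conditions, A + B = -5 and r₁A + r₂B = 5.
Since r₁ - r₂ = √52: A = (5 - (-5)r₂)/√52 = - \frac{5}{2} + \frac{5 \sqrt{13}}{13}, and B = -5 - A = - \frac{5}{2} - \frac{5 \sqrt{13}}{13}.
So f(n) = \left(- \frac{5}{2} + \frac{5 \sqrt{13}}{13}\right)\left(1 + \sqrt{13}\right)^n + \left(- \frac{5}{2} - \frac{5 \sqrt{13}}{13}\right)\left(1 - \sqrt{13}\right)^n.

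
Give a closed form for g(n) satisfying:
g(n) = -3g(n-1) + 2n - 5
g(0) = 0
First-order linear with linear forcing.
Homogeneous solution: g_h(n) = A·(-3)^n.
Try particular g_p(n) = pn + q. Substituting:
  pn + q = -3(p(n-1) + q) + 2n - 5.
Matching the n-coefficient: p = -3p + 2 ⇒ p = \frac{1}{2}.
Matching constants: q = 3p - 3q - 5 ⇒ q = - \frac{7}{8}.
General: g(n) = A·(-3)^n + \frac{n}{2} - \frac{7}{8}.
Apply g(0) = 0: A - \frac{7}{8} = 0 ⇒ A = \frac{7}{8}.
So g(n) = \frac{7 \left(-3\right)^{n}}{8} + \frac{n}{2} - \frac{7}{8}.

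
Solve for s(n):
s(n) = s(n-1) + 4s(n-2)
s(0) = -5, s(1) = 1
Characteristic equation: x² - x - 4 = 0.
Discriminant Δ = (1)² + 4·(4) = 17.
Roots r₁,₂ = (1 ± √17)/2, so r₁ = \frac{1}{2} + \frac{\sqrt{17}}{2}, r₂ = \frac{1}{2} - \frac{\sqrt{17}}{2}.
General solution: s(n) = A·r₁^n + B·r₂^n.
From the initial conditions, A + B = -5 and r₁A + r₂B = 1.
Since r₁ - r₂ = √17: A = (1 - (-5)r₂)/√17 = - \frac{5}{2} + \frac{7 \sqrt{17}}{34}, and B = -5 - A = - \frac{5}{2} - \frac{7 \sqrt{17}}{34}.
So s(n) = \left(- \frac{5}{2} + \frac{7 \sqrt{17}}{34}\right)\left(\frac{1}{2} + \frac{\sqrt{17}}{2}\right)^n + \left(- \frac{5}{2} - \frac{7 \sqrt{17}}{34}\right)\left(\frac{1}{2} - \frac{\sqrt{17}}{2}\right)^n.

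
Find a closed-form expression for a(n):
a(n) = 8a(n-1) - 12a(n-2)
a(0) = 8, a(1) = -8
Characteristic equation: x² - 8x + 12 = 0, which factors as (x - (6))(x - (2)) = 0.
Roots r₁ = 6, r₂ = 2 (distinct).
General solution: a(n) = A·(6)^n + B·(2)^n.
From a(0) = 8: A + B = 8.
From a(1) = -8: 6A + 2B = -8.
Solving: A = -6, B = 14.
So a(n) = 14 \cdot 2^{n} - 6 \cdot 6^{n}.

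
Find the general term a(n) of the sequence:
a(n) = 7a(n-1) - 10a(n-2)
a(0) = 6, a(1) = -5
Characteristic equation: x² - 7x + 10 = 0, which factors as (x - (2))(x - (5)) = 0.
Roots r₁ = 2, r₂ = 5 (distinct).
General solution: a(n) = A·(2)^n + B·(5)^n.
From a(0) = 6: A + B = 6.
From a(1) = -5: 2A + 5B = -5.
Solving: A = \frac{35}{3}, B = - \frac{17}{3}.
So a(n) = \frac{35 \cdot 2^{n}}{3} - \frac{17 \cdot 5^{n}}{3}.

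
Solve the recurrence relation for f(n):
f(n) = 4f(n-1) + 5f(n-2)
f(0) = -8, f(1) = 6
Characteristic equation: x² - 4x - 5 = 0, which factors as (x - (-1))(x - (5)) = 0.
Roots r₁ = -1, r₂ = 5 (distinct).
General solution: f(n) = A·(-1)^n + B·(5)^n.
From f(0) = -8: A + B = -8.
From f(1) = 6: -A + 5B = 6.
Solving: A = - \frac{23}{3}, B = - \frac{1}{3}.
So f(n) = - \frac{23 \left(-1\right)^{n}}{3} - \frac{5^{n}}{3}.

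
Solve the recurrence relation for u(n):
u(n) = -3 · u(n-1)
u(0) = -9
Pure geometric recurrence with ratio -3.
By induction u(n) = u(0) · (-3)^n = - 9 \left(-3\right)^{n}.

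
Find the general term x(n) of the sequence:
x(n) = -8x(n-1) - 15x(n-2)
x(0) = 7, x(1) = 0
Characteristic equation: x² + 8x + 15 = 0, which factors as (x - (-3))(x - (-5)) = 0.
Roots r₁ = -3, r₂ = -5 (distinct).
General solution: x(n) = A·(-3)^n + B·(-5)^n.
From x(0) = 7: A + B = 7.
From x(1) = 0: -3A - 5B = 0.
Solving: A = \frac{35}{2}, B = - \frac{21}{2}.
So x(n) = \frac{35 \left(-3\right)^{n}}{2} - \frac{21 \left(-5\right)^{n}}{2}.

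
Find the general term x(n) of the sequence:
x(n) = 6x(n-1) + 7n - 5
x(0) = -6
First-order linear with linear forcing.
Homogeneous solution: x_h(n) = A·(6)^n.
Try particular x_p(n) = pn + q. Substituting:
  pn + q = 6(p(n-1) + q) + 7n - 5.
Matching the n-coefficient: p = 6p + 7 ⇒ p = - \frac{7}{5}.
Matching constants: q = -6p + 6q - 5 ⇒ q = - \frac{17}{25}.
General: x(n) = A·(6)^n - \frac{7 n}{5} - \frac{17}{25}.
Apply x(0) = -6: A - \frac{17}{25} = -6 ⇒ A = - \frac{133}{25}.
So x(n) = - \frac{133 \cdot 6^{n}}{25} - \frac{7 n}{5} - \frac{17}{25}.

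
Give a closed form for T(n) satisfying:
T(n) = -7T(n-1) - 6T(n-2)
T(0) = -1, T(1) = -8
Characteristic equation: x² + 7x + 6 = 0, which factors as (x - (-1))(x - (-6)) = 0.
Roots r₁ = -1, r₂ = -6 (distinct).
General solution: T(n) = A·(-1)^n + B·(-6)^n.
From T(0) = -1: A + B = -1.
From T(1) = -8: -A - 6B = -8.
Solving: A = - \frac{14}{5}, B = \frac{9}{5}.
So T(n) = - \frac{14 \left(-1\right)^{n}}{5} + \frac{9 \left(-6\right)^{n}}{5}.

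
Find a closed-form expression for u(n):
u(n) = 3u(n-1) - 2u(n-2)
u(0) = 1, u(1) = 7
Characteristic equation: x² - 3x + 2 = 0, which factors as (x - (2))(x - (1)) = 0.
Roots r₁ = 2, r₂ = 1 (distinct).
General solution: u(n) = A·(2)^n + B·(1)^n.
From u(0) = 1: A + B = 1.
From u(1) = 7: 2A + B = 7.
Solving: A = 6, B = -5.
So u(n) = 6 \cdot 2^{n} - 5.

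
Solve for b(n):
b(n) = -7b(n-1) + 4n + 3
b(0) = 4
First-order linear with linear forcing.
Homogeneous solution: b_h(n) = A·(-7)^n.
Try particular b_p(n) = pn + q. Substituting:
  pn + q = -7(p(n-1) + q) + 4n + 3.
Matching the n-coefficient: p = -7p + 4 ⇒ p = \frac{1}{2}.
Matching constants: q = 7p - 7q + 3 ⇒ q = \frac{13}{16}.
General: b(n) = A·(-7)^n + \frac{n}{2} + \frac{13}{16}.
Apply b(0) = 4: A + \frac{13}{16} = 4 ⇒ A = \frac{51}{16}.
So b(n) = \frac{51 \left(-7\right)^{n}}{16} + \frac{n}{2} + \frac{13}{16}.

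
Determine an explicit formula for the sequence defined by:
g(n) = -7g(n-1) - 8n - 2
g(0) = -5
First-order linear with linear forcing.
Homogeneous solution: g_h(n) = A·(-7)^n.
Try particular g_p(n) = pn + q. Substituting:
  pn + q = -7(p(n-1) + q) - 8n - 2.
Matching the n-coefficient: p = -7p - 8 ⇒ p = -1.
Matching constants: q = 7p - 7q - 2 ⇒ q = - \frac{9}{8}.
General: g(n) = A·(-7)^n - n - \frac{9}{8}.
Apply g(0) = -5: A - \frac{9}{8} = -5 ⇒ A = - \frac{31}{8}.
So g(n) = - \frac{31 \left(-7\right)^{n}}{8} - n - \frac{9}{8}.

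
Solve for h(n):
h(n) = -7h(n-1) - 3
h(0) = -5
First-order linear non-homogeneous.
Homogeneous solution: h_h(n) = A·(-7)^n.
Try constant particular solution h_p = K: K = -7K - 3 ⇒ K = - \frac{3}{8}.
General: h(n) = A·(-7)^n - \frac{3}{8}.
Apply h(0) = -5: A - \frac{3}{8} = -5 ⇒ A = - \frac{37}{8}.
So h(n) = - \frac{37 \left(-7\right)^{n}}{8} - \frac{3}{8}.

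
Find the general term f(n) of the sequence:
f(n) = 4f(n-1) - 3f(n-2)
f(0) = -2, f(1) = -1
Characteristic equation: x² - 4x + 3 = 0, which factors as (x - (3))(x - (1)) = 0.
Roots r₁ = 3, r₂ = 1 (distinct).
General solution: f(n) = A·(3)^n + B·(1)^n.
From f(0) = -2: A + B = -2.
From f(1) = -1: 3A + B = -1.
Solving: A = \frac{1}{2}, B = - \frac{5}{2}.
So f(n) = \frac{3^{n}}{2} - \frac{5}{2}.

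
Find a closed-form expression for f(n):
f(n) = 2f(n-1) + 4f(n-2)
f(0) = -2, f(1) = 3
Characteristic equation: x² - 2x - 4 = 0.
Discriminant Δ = (2)² + 4·(4) = 20.
Roots r₁,₂ = (2 ± √20)/2, so r₁ = 1 + \sqrt{5}, r₂ = 1 - \sqrt{5}.
General solution: f(n) = A·r₁^n + B·r₂^n.
From the initial conditions, A + B = -2 and r₁A + r₂B = 3.
Since r₁ - r₂ = √20: A = (3 - (-2)r₂)/√20 = -1 + \frac{\sqrt{5}}{2}, and B = -2 - A = - \frac{\sqrt{5}}{2} - 1.
So f(n) = \left(-1 + \frac{\sqrt{5}}{2}\right)\left(1 + \sqrt{5}\right)^n + \left(- \frac{\sqrt{5}}{2} - 1\right)\left(1 - \sqrt{5}\right)^n.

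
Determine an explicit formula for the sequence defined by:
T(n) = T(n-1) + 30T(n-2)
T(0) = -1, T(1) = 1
Characteristic equation: x² - x - 30 = 0, which factors as (x - (6))(x - (-5)) = 0.
Roots r₁ = 6, r₂ = -5 (distinct).
General solution: T(n) = A·(6)^n + B·(-5)^n.
From T(0) = -1: A + B = -1.
From T(1) = 1: 6A - 5B = 1.
Solving: A = - \frac{4}{11}, B = - \frac{7}{11}.
So T(n) = - \frac{7 \left(-5\right)^{n}}{11} - \frac{4 \cdot 6^{n}}{11}.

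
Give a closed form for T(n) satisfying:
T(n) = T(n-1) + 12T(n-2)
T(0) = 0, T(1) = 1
Characteristic equation: x² - x - 12 = 0, which factors as (x - (4))(x - (-3)) = 0.
Roots r₁ = 4, r₂ = -3 (distinct).
General solution: T(n) = A·(4)^n + B·(-3)^n.
From T(0) = 0: A + B = 0.
From T(1) = 1: 4A - 3B = 1.
Solving: A = \frac{1}{7}, B = - \frac{1}{7}.
So T(n) = - \frac{\left(-3\right)^{n}}{7} + \frac{4^{n}}{7}.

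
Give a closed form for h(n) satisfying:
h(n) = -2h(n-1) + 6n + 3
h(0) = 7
First-order linear with linear forcing.
Homogeneous solution: h_h(n) = A·(-2)^n.
Try particular h_p(n) = pn + q. Substituting:
  pn + q = -2(p(n-1) + q) + 6n + 3.
Matching the n-coefficient: p = -2p + 6 ⇒ p = 2.
Matching constants: q = 2p - 2q + 3 ⇒ q = \frac{7}{3}.
General: h(n) = A·(-2)^n + 2 n + \frac{7}{3}.
Apply h(0) = 7: A + \frac{7}{3} = 7 ⇒ A = \frac{14}{3}.
So h(n) = \frac{14 \left(-2\right)^{n}}{3} + 2 n + \frac{7}{3}.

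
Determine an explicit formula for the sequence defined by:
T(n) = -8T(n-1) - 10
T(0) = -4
First-order linear non-homogeneous.
Homogeneous solution: T_h(n) = A·(-8)^n.
Try constant particular solution T_p = K: K = -8K - 10 ⇒ K = - \frac{10}{9}.
General: T(n) = A·(-8)^n - \frac{10}{9}.
Apply T(0) = -4: A - \frac{10}{9} = -4 ⇒ A = - \frac{26}{9}.
So T(n) = - \frac{26 \left(-8\right)^{n}}{9} - \frac{10}{9}.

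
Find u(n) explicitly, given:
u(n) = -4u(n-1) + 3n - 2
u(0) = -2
First-order linear with linear forcing.
Homogeneous solution: u_h(n) = A·(-4)^n.
Try particular u_p(n) = pn + q. Substituting:
  pn + q = -4(p(n-1) + q) + 3n - 2.
Matching the n-coefficient: p = -4p + 3 ⇒ p = \frac{3}{5}.
Matching constants: q = 4p - 4q - 2 ⇒ q = \frac{2}{25}.
General: u(n) = A·(-4)^n + \frac{3 n}{5} + \frac{2}{25}.
Apply u(0) = -2: A + \frac{2}{25} = -2 ⇒ A = - \frac{52}{25}.
So u(n) = - \frac{52 \left(-4\right)^{n}}{25} + \frac{3 n}{5} + \frac{2}{25}.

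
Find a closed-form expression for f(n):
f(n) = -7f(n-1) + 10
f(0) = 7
First-order linear non-homogeneous.
Homogeneous solution: f_h(n) = A·(-7)^n.
Try constant particular solution f_p = K: K = -7K + 10 ⇒ K = \frac{5}{4}.
General: f(n) = A·(-7)^n + \frac{5}{4}.
Apply f(0) = 7: A + \frac{5}{4} = 7 ⇒ A = \frac{23}{4}.
So f(n) = \frac{23 \left(-7\right)^{n}}{4} + \frac{5}{4}.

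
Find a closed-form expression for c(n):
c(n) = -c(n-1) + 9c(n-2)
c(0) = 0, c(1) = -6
Characteristic equation: x² + x - 9 = 0.
Discriminant Δ = (-1)² + 4·(9) = 37.
Roots r₁,₂ = (-1 ± √37)/2, so r₁ = - \frac{1}{2} + \frac{\sqrt{37}}{2}, r₂ = - \frac{\sqrt{37}}{2} - \frac{1}{2}.
General solution: c(n) = A·r₁^n + B·r₂^n.
From the initial conditions, A + B = 0 and r₁A + r₂B = -6.
Since r₁ - r₂ = √37: A = (-6 - (0)r₂)/√37 = - \frac{6 \sqrt{37}}{37}, and B = 0 - A = \frac{6 \sqrt{37}}{37}.
So c(n) = \left(- \frac{6 \sqrt{37}}{37}\right)\left(- \frac{1}{2} + \frac{\sqrt{37}}{2}\right)^n + \left(\frac{6 \sqrt{37}}{37}\right)\left(- \frac{\sqrt{37}}{2} - \frac{1}{2}\right)^n.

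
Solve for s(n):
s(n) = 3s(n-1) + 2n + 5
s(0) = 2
First-order linear with linear forcing.
Homogeneous solution: s_h(n) = A·(3)^n.
Try particular s_p(n) = pn + q. Substituting:
  pn + q = 3(p(n-1) + q) + 2n + 5.
Matching the n-coefficient: p = 3p + 2 ⇒ p = -1.
Matching constants: q = -3p + 3q + 5 ⇒ q = -4.
General: s(n) = A·(3)^n - n - 4.
Apply s(0) = 2: A - 4 = 2 ⇒ A = 6.
So s(n) = 6 \cdot 3^{n} - n - 4.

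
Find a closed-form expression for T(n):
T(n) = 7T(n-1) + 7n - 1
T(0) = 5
First-order linear with linear forcing.
Homogeneous solution: T_h(n) = A·(7)^n.
Try particular T_p(n) = pn + q. Substituting:
  pn + q = 7(p(n-1) + q) + 7n - 1.
Matching the n-coefficient: p = 7p + 7 ⇒ p = - \frac{7}{6}.
Matching constants: q = -7p + 7q - 1 ⇒ q = - \frac{43}{36}.
General: T(n) = A·(7)^n - \frac{7 n}{6} - \frac{43}{36}.
Apply T(0) = 5: A - \frac{43}{36} = 5 ⇒ A = \frac{223}{36}.
So T(n) = \frac{223 \cdot 7^{n}}{36} - \frac{7 n}{6} - \frac{43}{36}.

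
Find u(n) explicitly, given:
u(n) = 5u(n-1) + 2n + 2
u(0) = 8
First-order linear with linear forcing.
Homogeneous solution: u_h(n) = A·(5)^n.
Try particular u_p(n) = pn + q. Substituting:
  pn + q = 5(p(n-1) + q) + 2n + 2.
Matching the n-coefficient: p = 5p + 2 ⇒ p = - \frac{1}{2}.
Matching constants: q = -5p + 5q + 2 ⇒ q = - \frac{9}{8}.
General: u(n) = A·(5)^n - \frac{n}{2} - \frac{9}{8}.
Apply u(0) = 8: A - \frac{9}{8} = 8 ⇒ A = \frac{73}{8}.
So u(n) = \frac{73 \cdot 5^{n}}{8} - \frac{n}{2} - \frac{9}{8}.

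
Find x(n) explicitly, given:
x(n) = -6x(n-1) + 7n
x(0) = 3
First-order linear with linear forcing.
Homogeneous solution: x_h(n) = A·(-6)^n.
Try particular x_p(n) = pn + q. Substituting:
  pn + q = -6(p(n-1) + q) + 7n.
Matching the n-coefficient: p = -6p + 7 ⇒ p = 1.
Matching constants: q = 6p - 6q ⇒ q = \frac{6}{7}.
General: x(n) = A·(-6)^n + n + \frac{6}{7}.
Apply x(0) = 3: A + \frac{6}{7} = 3 ⇒ A = \frac{15}{7}.
So x(n) = \frac{15 \left(-6\right)^{n}}{7} + n + \frac{6}{7}.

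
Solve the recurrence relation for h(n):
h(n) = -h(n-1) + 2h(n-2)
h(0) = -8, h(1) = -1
Characteristic equation: x² + x - 2 = 0, which factors as (x - (1))(x - (-2)) = 0.
Roots r₁ = 1, r₂ = -2 (distinct).
General solution: h(n) = A·(1)^n + B·(-2)^n.
From h(0) = -8: A + B = -8.
From h(1) = -1: A - 2B = -1.
Solving: A = - \frac{17}{3}, B = - \frac{7}{3}.
So h(n) = - \frac{7 \left(-2\right)^{n}}{3} - \frac{17}{3}.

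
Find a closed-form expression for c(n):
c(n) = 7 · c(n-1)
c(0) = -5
Pure geometric recurrence with ratio 7.
By induction c(n) = c(0) · (7)^n = - 5 \cdot 7^{n}.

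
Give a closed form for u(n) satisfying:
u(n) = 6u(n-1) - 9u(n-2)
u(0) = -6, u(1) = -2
Characteristic equation: x² - 6x + 9 = 0, which is (x - (3))².
Repeated root r = 3.
General solution: u(n) = (A + Bn)·(3)^n.
From u(0) = -6: A = -6.
From u(1) = -2: (A + B)·(3) = -2 ⇒ B = \frac{16}{3}.
So u(n) = \left(\frac{16 n}{3} - 6\right) \cdot (3)^n.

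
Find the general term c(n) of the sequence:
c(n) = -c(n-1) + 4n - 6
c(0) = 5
First-order linear with linear forcing.
Homogeneous solution: c_h(n) = A·(-1)^n.
Try particular c_p(n) = pn + q. Substituting:
  pn + q = -(p(n-1) + q) + 4n - 6.
Matching the n-coefficient: p = -p + 4 ⇒ p = 2.
Matching constants: q = p - q - 6 ⇒ q = -2.
General: c(n) = A·(-1)^n + 2 n - 2.
Apply c(0) = 5: A - 2 = 5 ⇒ A = 7.
So c(n) = 7 \left(-1\right)^{n} + 2 n - 2.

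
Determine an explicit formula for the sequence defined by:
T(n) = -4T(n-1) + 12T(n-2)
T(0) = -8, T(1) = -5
Characteristic equation: x² + 4x - 12 = 0, which factors as (x - (-6))(x - (2)) = 0.
Roots r₁ = -6, r₂ = 2 (distinct).
General solution: T(n) = A·(-6)^n + B·(2)^n.
From T(0) = -8: A + B = -8.
From T(1) = -5: -6A + 2B = -5.
Solving: A = - \frac{11}{8}, B = - \frac{53}{8}.
So T(n) = - \frac{11 \left(-6\right)^{n}}{8} - \frac{53 \cdot 2^{n}}{8}.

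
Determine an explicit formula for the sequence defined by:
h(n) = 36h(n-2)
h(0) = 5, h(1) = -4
Characteristic equation: x² - 36 = 0, which factors as (x - (6))(x - (-6)) = 0.
Roots r₁ = 6, r₂ = -6 (distinct).
General solution: h(n) = A·(6)^n + B·(-6)^n.
From h(0) = 5: A + B = 5.
From h(1) = -4: 6A - 6B = -4.
Solving: A = \frac{13}{6}, B = \frac{17}{6}.
So h(n) = \frac{17 \left(-6\right)^{n}}{6} + \frac{13 \cdot 6^{n}}{6}.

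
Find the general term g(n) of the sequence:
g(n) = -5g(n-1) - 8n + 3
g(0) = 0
First-order linear with linear forcing.
Homogeneous solution: g_h(n) = A·(-5)^n.
Try particular g_p(n) = pn + q. Substituting:
  pn + q = -5(p(n-1) + q) - 8n + 3.
Matching the n-coefficient: p = -5p - 8 ⇒ p = - \frac{4}{3}.
Matching constants: q = 5p - 5q + 3 ⇒ q = - \frac{11}{18}.
General: g(n) = A·(-5)^n - \frac{4 n}{3} - \frac{11}{18}.
Apply g(0) = 0: A - \frac{11}{18} = 0 ⇒ A = \frac{11}{18}.
So g(n) = \frac{11 \left(-5\right)^{n}}{18} - \frac{4 n}{3} - \frac{11}{18}.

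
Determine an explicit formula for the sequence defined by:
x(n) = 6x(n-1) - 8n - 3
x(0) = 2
First-order linear with linear forcing.
Homogeneous solution: x_h(n) = A·(6)^n.
Try particular x_p(n) = pn + q. Substituting:
  pn + q = 6(p(n-1) + q) - 8n - 3.
Matching the n-coefficient: p = 6p - 8 ⇒ p = \frac{8}{5}.
Matching constants: q = -6p + 6q - 3 ⇒ q = \frac{63}{25}.
General: x(n) = A·(6)^n + \frac{8 n}{5} + \frac{63}{25}.
Apply x(0) = 2: A + \frac{63}{25} = 2 ⇒ A = - \frac{13}{25}.
So x(n) = - \frac{13 \cdot 6^{n}}{25} + \frac{8 n}{5} + \frac{63}{25}.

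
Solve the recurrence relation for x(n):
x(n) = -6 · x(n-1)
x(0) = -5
Pure geometric recurrence with ratio -6.
By induction x(n) = x(0) · (-6)^n = - 5 \left(-6\right)^{n}.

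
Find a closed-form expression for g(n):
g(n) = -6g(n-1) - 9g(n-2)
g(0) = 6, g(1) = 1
Characteristic equation: x² + 6x + 9 = 0, which is (x - (-3))².
Repeated root r = -3.
General solution: g(n) = (A + Bn)·(-3)^n.
From g(0) = 6: A = 6.
From g(1) = 1: (A + B)·(-3) = 1 ⇒ B = - \frac{19}{3}.
So g(n) = \left(6 - \frac{19 n}{3}\right) \cdot (-3)^n.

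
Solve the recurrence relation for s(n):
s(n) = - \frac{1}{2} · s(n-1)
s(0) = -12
Pure geometric recurrence with ratio - \frac{1}{2}.
By induction s(n) = s(0) · (- \frac{1}{2})^n = - 12 \left(- \frac{1}{2}\right)^{n}.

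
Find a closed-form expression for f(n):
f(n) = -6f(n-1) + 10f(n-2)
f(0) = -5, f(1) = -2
Characteristic equation: x² + 6x - 10 = 0.
Discriminant Δ = (-6)² + 4·(10) = 76.
Roots r₁,₂ = (-6 ± √76)/2, so r₁ = -3 + \sqrt{19}, r₂ = - \sqrt{19} - 3.
General solution: f(n) = A·r₁^n + B·r₂^n.
From the initial conditions, A + B = -5 and r₁A + r₂B = -2.
Since r₁ - r₂ = √76: A = (-2 - (-5)r₂)/√76 = - \frac{5}{2} - \frac{17 \sqrt{19}}{38}, and B = -5 - A = - \frac{5}{2} + \frac{17 \sqrt{19}}{38}.
So f(n) = \left(- \frac{5}{2} - \frac{17 \sqrt{19}}{38}\right)\left(-3 + \sqrt{19}\right)^n + \left(- \frac{5}{2} + \frac{17 \sqrt{19}}{38}\right)\left(- \sqrt{19} - 3\right)^n.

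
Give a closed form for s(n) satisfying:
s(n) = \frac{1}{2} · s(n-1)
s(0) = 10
Pure geometric recurrence with ratio \frac{1}{2}.
By induction s(n) = s(0) · (\frac{1}{2})^n = 10 \cdot 2^{- n}.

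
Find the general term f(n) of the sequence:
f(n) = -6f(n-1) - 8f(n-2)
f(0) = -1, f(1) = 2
Characteristic equation: x² + 6x + 8 = 0, which factors as (x - (-2))(x - (-4)) = 0.
Roots r₁ = -2, r₂ = -4 (distinct).
General solution: f(n) = A·(-2)^n + B·(-4)^n.
From f(0) = -1: A + B = -1.
From f(1) = 2: -2A - 4B = 2.
Solving: A = -1, B = 0.
So f(n) = - \left(-2\right)^{n}.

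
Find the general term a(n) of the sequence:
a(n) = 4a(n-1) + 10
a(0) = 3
First-order linear non-homogeneous.
Homogeneous solution: a_h(n) = A·(4)^n.
Try constant particular solution a_p = K: K = 4K + 10 ⇒ K = - \frac{10}{3}.
General: a(n) = A·(4)^n - \frac{10}{3}.
Apply a(0) = 3: A - \frac{10}{3} = 3 ⇒ A = \frac{19}{3}.
So a(n) = \frac{19 \cdot 4^{n}}{3} - \frac{10}{3}.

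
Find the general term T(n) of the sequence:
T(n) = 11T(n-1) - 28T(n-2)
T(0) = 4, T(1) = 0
Characteristic equation: x² - 11x + 28 = 0, which factors as (x - (7))(x - (4)) = 0.
Roots r₁ = 7, r₂ = 4 (distinct).
General solution: T(n) = A·(7)^n + B·(4)^n.
From T(0) = 4: A + B = 4.
From T(1) = 0: 7A + 4B = 0.
Solving: A = - \frac{16}{3}, B = \frac{28}{3}.
So T(n) = \frac{28 \cdot 4^{n}}{3} - \frac{16 \cdot 7^{n}}{3}.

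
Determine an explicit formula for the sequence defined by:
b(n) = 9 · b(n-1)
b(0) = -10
Pure geometric recurrence with ratio 9.
By induction b(n) = b(0) · (9)^n = - 10 \cdot 9^{n}.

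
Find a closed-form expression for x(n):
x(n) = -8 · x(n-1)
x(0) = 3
Pure geometric recurrence with ratio -8.
By induction x(n) = x(0) · (-8)^n = 3 \left(-8\right)^{n}.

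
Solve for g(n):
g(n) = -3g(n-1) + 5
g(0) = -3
First-order linear non-homogeneous.
Homogeneous solution: g_h(n) = A·(-3)^n.
Try constant particular solution g_p = K: K = -3K + 5 ⇒ K = \frac{5}{4}.
General: g(n) = A·(-3)^n + \frac{5}{4}.
Apply g(0) = -3: A + \frac{5}{4} = -3 ⇒ A = - \frac{17}{4}.
So g(n) = \frac{5}{4} - \frac{17 \left(-3\right)^{n}}{4}.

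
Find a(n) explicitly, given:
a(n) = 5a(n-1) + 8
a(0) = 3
First-order linear non-homogeneous.
Homogeneous solution: a_h(n) = A·(5)^n.
Try constant particular solution a_p = K: K = 5K + 8 ⇒ K = -2.
General: a(n) = A·(5)^n - 2.
Apply a(0) = 3: A - 2 = 3 ⇒ A = 5.
So a(n) = 5 \cdot 5^{n} - 2.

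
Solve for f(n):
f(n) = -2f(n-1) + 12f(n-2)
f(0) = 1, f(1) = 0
Characteristic equation: x² + 2x - 12 = 0.
Discriminant Δ = (-2)² + 4·(12) = 52.
Roots r₁,₂ = (-2 ± √52)/2, so r₁ = -1 + \sqrt{13}, r₂ = - \sqrt{13} - 1.
General solution: f(n) = A·r₁^n + B·r₂^n.
From the initial conditions, A + B = 1 and r₁A + r₂B = 0.
Since r₁ - r₂ = √52: A = (0 - (1)r₂)/√52 = \frac{\sqrt{13}}{26} + \frac{1}{2}, and B = 1 - A = \frac{1}{2} - \frac{\sqrt{13}}{26}.
So f(n) = \left(\frac{\sqrt{13}}{26} + \frac{1}{2}\right)\left(-1 + \sqrt{13}\right)^n + \left(\frac{1}{2} - \frac{\sqrt{13}}{26}\right)\left(- \sqrt{13} - 1\right)^n.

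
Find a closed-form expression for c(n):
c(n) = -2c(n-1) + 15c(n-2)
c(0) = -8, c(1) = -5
Characteristic equation: x² + 2x - 15 = 0, which factors as (x - (3))(x - (-5)) = 0.
Roots r₁ = 3, r₂ = -5 (distinct).
General solution: c(n) = A·(3)^n + B·(-5)^n.
From c(0) = -8: A + B = -8.
From c(1) = -5: 3A - 5B = -5.
Solving: A = - \frac{45}{8}, B = - \frac{19}{8}.
So c(n) = - \frac{19 \left(-5\right)^{n}}{8} - \frac{45 \cdot 3^{n}}{8}.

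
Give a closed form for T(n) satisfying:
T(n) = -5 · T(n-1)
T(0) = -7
Pure geometric recurrence with ratio -5.
By induction T(n) = T(0) · (-5)^n = - 7 \left(-5\right)^{n}.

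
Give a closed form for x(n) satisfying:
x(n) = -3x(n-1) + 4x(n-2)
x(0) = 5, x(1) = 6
Characteristic equation: x² + 3x - 4 = 0, which factors as (x - (1))(x - (-4)) = 0.
Roots r₁ = 1, r₂ = -4 (distinct).
General solution: x(n) = A·(1)^n + B·(-4)^n.
From x(0) = 5: A + B = 5.
From x(1) = 6: A - 4B = 6.
Solving: A = \frac{26}{5}, B = - \frac{1}{5}.
So x(n) = \frac{26}{5} - \frac{\left(-4\right)^{n}}{5}.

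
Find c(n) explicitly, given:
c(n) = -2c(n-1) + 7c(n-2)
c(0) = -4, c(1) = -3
Characteristic equation: x² + 2x - 7 = 0.
Discriminant Δ = (-2)² + 4·(7) = 32.
Roots r₁,₂ = (-2 ± √32)/2, so r₁ = -1 + 2 \sqrt{2}, r₂ = - 2 \sqrt{2} - 1.
General solution: c(n) = A·r₁^n + B·r₂^n.
From the initial conditions, A + B = -4 and r₁A + r₂B = -3.
Since r₁ - r₂ = √32: A = (-3 - (-4)r₂)/√32 = -2 - \frac{7 \sqrt{2}}{8}, and B = -4 - A = -2 + \frac{7 \sqrt{2}}{8}.
So c(n) = \left(-2 - \frac{7 \sqrt{2}}{8}\right)\left(-1 + 2 \sqrt{2}\right)^n + \left(-2 + \frac{7 \sqrt{2}}{8}\right)\left(- 2 \sqrt{2} - 1\right)^n.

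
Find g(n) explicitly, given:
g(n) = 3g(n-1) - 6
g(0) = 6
First-order linear non-homogeneous.
Homogeneous solution: g_h(n) = A·(3)^n.
Try constant particular solution g_p = K: K = 3K - 6 ⇒ K = 3.
General: g(n) = A·(3)^n + 3.
Apply g(0) = 6: A + 3 = 6 ⇒ A = 3.
So g(n) = 3 \cdot 3^{n} + 3.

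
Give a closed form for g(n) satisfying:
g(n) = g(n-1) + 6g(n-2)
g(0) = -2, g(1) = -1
Characteristic equation: x² - x - 6 = 0, which factors as (x - (-2))(x - (3)) = 0.
Roots r₁ = -2, r₂ = 3 (distinct).
General solution: g(n) = A·(-2)^n + B·(3)^n.
From g(0) = -2: A + B = -2.
From g(1) = -1: -2A + 3B = -1.
Solving: A = -1, B = -1.
So g(n) = - \left(-2\right)^{n} - 3^{n}.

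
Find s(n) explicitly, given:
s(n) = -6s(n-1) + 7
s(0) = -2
First-order linear non-homogeneous.
Homogeneous solution: s_h(n) = A·(-6)^n.
Try constant particular solution s_p = K: K = -6K + 7 ⇒ K = 1.
General: s(n) = A·(-6)^n + 1.
Apply s(0) = -2: A + 1 = -2 ⇒ A = -3.
So s(n) = 1 - 3 \left(-6\right)^{n}.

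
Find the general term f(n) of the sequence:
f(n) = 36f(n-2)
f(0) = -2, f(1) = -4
Characteristic equation: x² - 36 = 0, which factors as (x - (-6))(x - (6)) = 0.
Roots r₁ = -6, r₂ = 6 (distinct).
General solution: f(n) = A·(-6)^n + B·(6)^n.
From f(0) = -2: A + B = -2.
From f(1) = -4: -6A + 6B = -4.
Solving: A = - \frac{2}{3}, B = - \frac{4}{3}.
So f(n) = - \frac{2 \left(-6\right)^{n}}{3} - \frac{4 \cdot 6^{n}}{3}.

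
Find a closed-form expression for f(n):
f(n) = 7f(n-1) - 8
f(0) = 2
First-order linear non-homogeneous.
Homogeneous solution: f_h(n) = A·(7)^n.
Try constant particular solution f_p = K: K = 7K - 8 ⇒ K = \frac{4}{3}.
General: f(n) = A·(7)^n + \frac{4}{3}.
Apply f(0) = 2: A + \frac{4}{3} = 2 ⇒ A = \frac{2}{3}.
So f(n) = \frac{2 \cdot 7^{n}}{3} + \frac{4}{3}.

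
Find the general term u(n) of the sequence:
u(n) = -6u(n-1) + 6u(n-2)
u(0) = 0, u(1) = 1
Characteristic equation: x² + 6x - 6 = 0.
Discriminant Δ = (-6)² + 4·(6) = 60.
Roots r₁,₂ = (-6 ± √60)/2, so r₁ = -3 + \sqrt{15}, r₂ = - \sqrt{15} - 3.
General solution: u(n) = A·r₁^n + B·r₂^n.
From the initial conditions, A + B = 0 and r₁A + r₂B = 1.
Since r₁ - r₂ = √60: A = (1 - (0)r₂)/√60 = \frac{\sqrt{15}}{30}, and B = 0 - A = - \frac{\sqrt{15}}{30}.
So u(n) = \left(\frac{\sqrt{15}}{30}\right)\left(-3 + \sqrt{15}\right)^n + \left(- \frac{\sqrt{15}}{30}\right)\left(- \sqrt{15} - 3\right)^n.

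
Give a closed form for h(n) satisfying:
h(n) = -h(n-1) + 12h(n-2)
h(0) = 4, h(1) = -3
Characteristic equation: x² + x - 12 = 0, which factors as (x - (-4))(x - (3)) = 0.
Roots r₁ = -4, r₂ = 3 (distinct).
General solution: h(n) = A·(-4)^n + B·(3)^n.
From h(0) = 4: A + B = 4.
From h(1) = -3: -4A + 3B = -3.
Solving: A = \frac{15}{7}, B = \frac{13}{7}.
So h(n) = \frac{15 \left(-4\right)^{n}}{7} + \frac{13 \cdot 3^{n}}{7}.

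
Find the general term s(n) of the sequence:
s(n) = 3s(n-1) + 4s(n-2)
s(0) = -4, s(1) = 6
Characteristic equation: x² - 3x - 4 = 0, which factors as (x - (-1))(x - (4)) = 0.
Roots r₁ = -1, r₂ = 4 (distinct).
General solution: s(n) = A·(-1)^n + B·(4)^n.
From s(0) = -4: A + B = -4.
From s(1) = 6: -A + 4B = 6.
Solving: A = - \frac{22}{5}, B = \frac{2}{5}.
So s(n) = - \frac{22 \left(-1\right)^{n}}{5} + \frac{2 \cdot 4^{n}}{5}.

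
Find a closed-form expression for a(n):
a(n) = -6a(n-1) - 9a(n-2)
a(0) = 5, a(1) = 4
Characteristic equation: x² + 6x + 9 = 0, which is (x - (-3))².
Repeated root r = -3.
General solution: a(n) = (A + Bn)·(-3)^n.
From a(0) = 5: A = 5.
From a(1) = 4: (A + B)·(-3) = 4 ⇒ B = - \frac{19}{3}.
So a(n) = \left(5 - \frac{19 n}{3}\right) \cdot (-3)^n.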